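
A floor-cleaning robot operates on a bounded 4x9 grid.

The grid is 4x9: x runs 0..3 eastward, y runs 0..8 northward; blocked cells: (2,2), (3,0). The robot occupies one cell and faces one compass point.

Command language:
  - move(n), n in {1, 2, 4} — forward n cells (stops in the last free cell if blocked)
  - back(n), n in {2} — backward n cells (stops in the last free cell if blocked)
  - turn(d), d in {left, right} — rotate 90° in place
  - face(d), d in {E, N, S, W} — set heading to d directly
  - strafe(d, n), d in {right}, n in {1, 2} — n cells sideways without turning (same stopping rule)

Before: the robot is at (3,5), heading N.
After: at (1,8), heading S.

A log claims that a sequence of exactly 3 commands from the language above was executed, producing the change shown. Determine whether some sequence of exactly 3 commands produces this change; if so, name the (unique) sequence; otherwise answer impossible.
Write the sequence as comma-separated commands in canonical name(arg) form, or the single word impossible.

move(4), face(S), strafe(right, 2)

key: move(4) runs into the grid edge before its full distance
begin: at (3,5), heading N
1. move(4) → at (3,8), heading N
2. face(S) → at (3,8), heading S
3. strafe(right, 2) → at (1,8), heading S
no other 3-command option fits: unique.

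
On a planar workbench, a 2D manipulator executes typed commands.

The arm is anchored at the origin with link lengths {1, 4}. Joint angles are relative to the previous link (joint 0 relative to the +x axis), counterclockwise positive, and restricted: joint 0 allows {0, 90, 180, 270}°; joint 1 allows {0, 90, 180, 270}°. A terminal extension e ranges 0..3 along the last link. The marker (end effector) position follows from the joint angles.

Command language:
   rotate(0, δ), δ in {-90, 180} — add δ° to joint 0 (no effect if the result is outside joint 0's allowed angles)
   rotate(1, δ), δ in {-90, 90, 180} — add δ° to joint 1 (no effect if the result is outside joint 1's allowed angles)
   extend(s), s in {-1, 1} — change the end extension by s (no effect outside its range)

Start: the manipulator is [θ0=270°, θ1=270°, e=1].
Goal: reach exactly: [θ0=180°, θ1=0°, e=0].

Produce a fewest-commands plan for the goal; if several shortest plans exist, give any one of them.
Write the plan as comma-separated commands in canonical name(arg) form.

rotate(1, 90), rotate(0, -90), extend(-1)

begin: [θ0=270°, θ1=270°, e=1]
1. rotate(1, 90) → [θ0=270°, θ1=0°, e=1]
2. rotate(0, -90) → [θ0=180°, θ1=0°, e=1]
3. extend(-1) → [θ0=180°, θ1=0°, e=0]
no 2-step plan works, so 3 is optimal.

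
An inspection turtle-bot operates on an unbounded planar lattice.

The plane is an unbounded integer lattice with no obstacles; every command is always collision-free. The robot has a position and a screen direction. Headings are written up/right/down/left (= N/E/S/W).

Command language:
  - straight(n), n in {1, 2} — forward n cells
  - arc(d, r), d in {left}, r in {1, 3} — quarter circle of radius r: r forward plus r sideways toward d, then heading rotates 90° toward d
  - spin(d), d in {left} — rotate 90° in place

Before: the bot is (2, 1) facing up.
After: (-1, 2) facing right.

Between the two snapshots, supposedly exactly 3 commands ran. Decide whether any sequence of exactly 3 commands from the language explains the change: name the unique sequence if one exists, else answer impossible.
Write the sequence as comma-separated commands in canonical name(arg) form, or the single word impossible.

arc(left, 3), arc(left, 1), arc(left, 1)

key: position moved to (-1,2) AND the heading swung to E — translation plus rotation needed
begin: (2, 1) facing up
t=1 arc(left, 3) ⇒ (-1, 4) facing left
t=2 arc(left, 1) ⇒ (-2, 3) facing down
t=3 arc(left, 1) ⇒ (-1, 2) facing right
no other 3-command option fits: unique.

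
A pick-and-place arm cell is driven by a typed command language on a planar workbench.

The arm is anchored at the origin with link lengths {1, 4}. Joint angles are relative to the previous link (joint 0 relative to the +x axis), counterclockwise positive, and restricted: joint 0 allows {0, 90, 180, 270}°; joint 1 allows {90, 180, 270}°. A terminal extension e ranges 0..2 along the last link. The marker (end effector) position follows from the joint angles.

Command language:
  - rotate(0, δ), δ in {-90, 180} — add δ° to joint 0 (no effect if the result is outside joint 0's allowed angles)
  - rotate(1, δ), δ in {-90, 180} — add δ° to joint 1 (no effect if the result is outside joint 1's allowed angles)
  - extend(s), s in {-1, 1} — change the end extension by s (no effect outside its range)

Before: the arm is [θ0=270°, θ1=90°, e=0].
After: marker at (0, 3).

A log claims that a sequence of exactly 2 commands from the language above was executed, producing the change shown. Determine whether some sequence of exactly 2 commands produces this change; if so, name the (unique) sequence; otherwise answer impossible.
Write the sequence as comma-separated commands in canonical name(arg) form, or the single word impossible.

key: running rotate(1, -90) before rotate(1, 180) would end elsewhere — order is forced
begin: [θ0=270°, θ1=90°, e=0]
step 1 (rotate(1, 180)): [θ0=270°, θ1=270°, e=0]
step 2 (rotate(1, -90)): [θ0=270°, θ1=180°, e=0]
no rival 2-sequence matches.

rotate(1, 180), rotate(1, -90)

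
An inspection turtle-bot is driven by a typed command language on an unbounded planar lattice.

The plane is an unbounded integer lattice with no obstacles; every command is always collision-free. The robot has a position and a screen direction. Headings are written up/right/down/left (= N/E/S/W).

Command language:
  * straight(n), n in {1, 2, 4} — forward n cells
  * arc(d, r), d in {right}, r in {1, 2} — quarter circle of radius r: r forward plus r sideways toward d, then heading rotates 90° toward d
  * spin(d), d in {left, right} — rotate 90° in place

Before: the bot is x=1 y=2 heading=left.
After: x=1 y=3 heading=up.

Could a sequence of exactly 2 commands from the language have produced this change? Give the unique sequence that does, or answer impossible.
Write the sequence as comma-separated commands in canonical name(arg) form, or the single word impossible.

key: running straight(1) before spin(right) would end elsewhere — order is forced
initial: x=1 y=2 heading=left
1. spin(right) → x=1 y=2 heading=up
2. straight(1) → x=1 y=3 heading=up
no other 2-command option fits: unique.

spin(right), straight(1)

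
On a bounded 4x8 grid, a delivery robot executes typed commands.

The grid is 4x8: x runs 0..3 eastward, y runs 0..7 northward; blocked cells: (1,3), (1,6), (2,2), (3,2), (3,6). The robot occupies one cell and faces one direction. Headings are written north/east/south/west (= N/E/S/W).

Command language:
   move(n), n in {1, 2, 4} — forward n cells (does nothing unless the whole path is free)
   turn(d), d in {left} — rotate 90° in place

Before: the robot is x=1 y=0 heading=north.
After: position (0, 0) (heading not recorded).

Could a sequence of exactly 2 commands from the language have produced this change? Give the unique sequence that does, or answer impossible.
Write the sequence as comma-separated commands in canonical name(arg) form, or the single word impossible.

key: order matters: swapping turn(left) and move(1) lands elsewhere
start: x=1 y=0 heading=north
t=1 turn(left) ⇒ x=1 y=0 heading=west
t=2 move(1) ⇒ x=0 y=0 heading=west
no rival 2-sequence matches.

turn(left), move(1)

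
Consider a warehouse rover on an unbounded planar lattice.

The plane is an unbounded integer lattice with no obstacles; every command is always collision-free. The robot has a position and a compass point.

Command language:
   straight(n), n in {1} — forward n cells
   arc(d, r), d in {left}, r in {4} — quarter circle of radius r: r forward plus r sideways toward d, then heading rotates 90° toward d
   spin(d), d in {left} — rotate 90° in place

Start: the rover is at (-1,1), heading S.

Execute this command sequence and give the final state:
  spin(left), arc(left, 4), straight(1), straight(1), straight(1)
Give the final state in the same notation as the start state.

at (3,8), heading N

initial: at (-1,1), heading S
t=1 spin(left) ⇒ at (-1,1), heading E
t=2 arc(left, 4) ⇒ at (3,5), heading N
t=3 straight(1) ⇒ at (3,6), heading N
t=4 straight(1) ⇒ at (3,7), heading N
t=5 straight(1) ⇒ at (3,8), heading N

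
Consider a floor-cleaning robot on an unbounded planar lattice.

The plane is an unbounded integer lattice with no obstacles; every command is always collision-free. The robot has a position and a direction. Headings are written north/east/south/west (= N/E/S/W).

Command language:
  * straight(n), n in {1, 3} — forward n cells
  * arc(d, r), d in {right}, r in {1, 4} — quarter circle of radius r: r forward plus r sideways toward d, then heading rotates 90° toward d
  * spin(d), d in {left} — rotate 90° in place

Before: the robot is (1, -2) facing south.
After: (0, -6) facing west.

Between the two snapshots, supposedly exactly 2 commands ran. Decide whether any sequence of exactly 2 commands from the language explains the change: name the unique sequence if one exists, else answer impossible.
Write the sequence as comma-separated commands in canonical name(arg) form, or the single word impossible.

straight(3), arc(right, 1)

key: order matters: swapping straight(3) and arc(right, 1) lands elsewhere
begin: (1, -2) facing south
t=1 straight(3) ⇒ (1, -5) facing south
t=2 arc(right, 1) ⇒ (0, -6) facing west
all 25 alternatives checked — unique.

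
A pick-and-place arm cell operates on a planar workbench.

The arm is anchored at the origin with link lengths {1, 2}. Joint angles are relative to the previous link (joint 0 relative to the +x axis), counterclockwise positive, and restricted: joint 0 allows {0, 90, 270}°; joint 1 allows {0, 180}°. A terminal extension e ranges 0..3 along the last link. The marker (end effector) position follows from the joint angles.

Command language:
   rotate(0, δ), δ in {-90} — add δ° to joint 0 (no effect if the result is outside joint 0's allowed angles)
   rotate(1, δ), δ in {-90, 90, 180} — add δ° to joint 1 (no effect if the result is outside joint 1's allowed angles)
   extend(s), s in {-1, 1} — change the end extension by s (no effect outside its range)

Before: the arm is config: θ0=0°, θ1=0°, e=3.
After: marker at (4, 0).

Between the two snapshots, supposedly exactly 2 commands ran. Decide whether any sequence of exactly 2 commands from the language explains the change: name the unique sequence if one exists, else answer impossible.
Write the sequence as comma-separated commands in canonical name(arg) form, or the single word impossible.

extend(-1), extend(-1)

begin: config: θ0=0°, θ1=0°, e=3
1. extend(-1) → config: θ0=0°, θ1=0°, e=2
2. extend(-1) → config: θ0=0°, θ1=0°, e=1
uniquely the one of 36 2-step routes that fits.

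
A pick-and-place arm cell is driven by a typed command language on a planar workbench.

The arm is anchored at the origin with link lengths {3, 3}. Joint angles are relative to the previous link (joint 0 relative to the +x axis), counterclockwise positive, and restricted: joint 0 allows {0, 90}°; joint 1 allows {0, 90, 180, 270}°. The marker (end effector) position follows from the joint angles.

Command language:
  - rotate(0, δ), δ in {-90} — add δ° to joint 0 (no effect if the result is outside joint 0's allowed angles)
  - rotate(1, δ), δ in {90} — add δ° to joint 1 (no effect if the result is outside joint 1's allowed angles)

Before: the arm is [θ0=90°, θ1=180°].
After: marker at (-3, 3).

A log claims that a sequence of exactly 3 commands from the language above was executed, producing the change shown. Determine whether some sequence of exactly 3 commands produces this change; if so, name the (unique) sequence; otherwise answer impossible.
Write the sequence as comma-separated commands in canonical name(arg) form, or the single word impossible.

rotate(1, 90), rotate(1, 90), rotate(1, 90)

start: [θ0=90°, θ1=180°]
t=1 rotate(1, 90) ⇒ [θ0=90°, θ1=270°]
t=2 rotate(1, 90) ⇒ [θ0=90°, θ1=0°]
t=3 rotate(1, 90) ⇒ [θ0=90°, θ1=90°]
all 8 alternatives checked — unique.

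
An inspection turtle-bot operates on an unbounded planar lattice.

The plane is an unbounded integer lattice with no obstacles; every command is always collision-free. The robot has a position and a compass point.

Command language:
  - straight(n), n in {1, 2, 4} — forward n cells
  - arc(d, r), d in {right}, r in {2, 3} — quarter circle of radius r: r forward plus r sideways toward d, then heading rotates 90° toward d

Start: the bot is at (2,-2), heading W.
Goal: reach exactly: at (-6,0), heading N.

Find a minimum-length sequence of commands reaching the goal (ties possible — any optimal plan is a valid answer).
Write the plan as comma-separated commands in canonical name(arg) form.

straight(4), straight(2), arc(right, 2)

from: at (2,-2), heading W
[1] after straight(4): at (-2,-2), heading W
[2] after straight(2): at (-4,-2), heading W
[3] after arc(right, 2): at (-6,0), heading N
no 2-step plan works, so 3 is optimal.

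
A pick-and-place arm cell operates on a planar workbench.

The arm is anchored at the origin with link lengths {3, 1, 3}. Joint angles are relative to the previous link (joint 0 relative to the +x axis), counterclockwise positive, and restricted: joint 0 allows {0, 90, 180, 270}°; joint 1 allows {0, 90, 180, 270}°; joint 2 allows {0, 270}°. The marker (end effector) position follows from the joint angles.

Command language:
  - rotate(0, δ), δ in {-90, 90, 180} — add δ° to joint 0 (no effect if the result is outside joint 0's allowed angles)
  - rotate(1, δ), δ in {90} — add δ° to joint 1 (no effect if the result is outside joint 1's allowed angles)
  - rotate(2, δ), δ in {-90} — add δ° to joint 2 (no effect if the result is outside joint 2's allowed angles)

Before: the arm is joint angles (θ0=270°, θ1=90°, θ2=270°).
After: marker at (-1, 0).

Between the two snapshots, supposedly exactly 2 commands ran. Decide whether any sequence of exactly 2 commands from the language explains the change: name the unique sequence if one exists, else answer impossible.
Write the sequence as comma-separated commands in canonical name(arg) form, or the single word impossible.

rotate(1, 90), rotate(1, 90)

initial: joint angles (θ0=270°, θ1=90°, θ2=270°)
1. rotate(1, 90) → joint angles (θ0=270°, θ1=180°, θ2=270°)
2. rotate(1, 90) → joint angles (θ0=270°, θ1=270°, θ2=270°)
uniquely the one of 25 2-step routes that fits.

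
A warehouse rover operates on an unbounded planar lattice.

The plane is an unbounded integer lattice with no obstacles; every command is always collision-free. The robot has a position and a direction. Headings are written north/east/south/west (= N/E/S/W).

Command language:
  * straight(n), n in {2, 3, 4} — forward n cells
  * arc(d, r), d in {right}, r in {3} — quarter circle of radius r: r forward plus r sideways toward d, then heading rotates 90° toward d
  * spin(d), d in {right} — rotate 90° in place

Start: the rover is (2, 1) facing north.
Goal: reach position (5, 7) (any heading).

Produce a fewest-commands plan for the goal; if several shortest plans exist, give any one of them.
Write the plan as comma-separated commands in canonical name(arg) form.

start: (2, 1) facing north
step 1 (straight(3)): (2, 4) facing north
step 2 (arc(right, 3)): (5, 7) facing east
no 1-step plan works, so 2 is optimal.

straight(3), arc(right, 3)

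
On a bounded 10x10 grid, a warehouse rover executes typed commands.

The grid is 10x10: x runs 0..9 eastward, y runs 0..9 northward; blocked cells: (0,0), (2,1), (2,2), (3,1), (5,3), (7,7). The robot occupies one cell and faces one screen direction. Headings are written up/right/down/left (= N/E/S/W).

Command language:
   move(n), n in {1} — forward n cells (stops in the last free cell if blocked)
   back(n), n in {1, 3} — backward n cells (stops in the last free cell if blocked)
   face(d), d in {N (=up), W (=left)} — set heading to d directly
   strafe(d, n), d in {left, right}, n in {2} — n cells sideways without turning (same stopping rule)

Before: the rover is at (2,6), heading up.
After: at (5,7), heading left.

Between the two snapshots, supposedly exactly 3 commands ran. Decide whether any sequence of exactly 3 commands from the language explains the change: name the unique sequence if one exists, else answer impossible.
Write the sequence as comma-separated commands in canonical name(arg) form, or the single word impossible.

key: running back(3) before move(1) would end elsewhere — order is forced
begin: at (2,6), heading up
[1] after move(1): at (2,7), heading up
[2] after face(W): at (2,7), heading left
[3] after back(3): at (5,7), heading left
uniquely the one of 343 3-step routes that fits.

move(1), face(W), back(3)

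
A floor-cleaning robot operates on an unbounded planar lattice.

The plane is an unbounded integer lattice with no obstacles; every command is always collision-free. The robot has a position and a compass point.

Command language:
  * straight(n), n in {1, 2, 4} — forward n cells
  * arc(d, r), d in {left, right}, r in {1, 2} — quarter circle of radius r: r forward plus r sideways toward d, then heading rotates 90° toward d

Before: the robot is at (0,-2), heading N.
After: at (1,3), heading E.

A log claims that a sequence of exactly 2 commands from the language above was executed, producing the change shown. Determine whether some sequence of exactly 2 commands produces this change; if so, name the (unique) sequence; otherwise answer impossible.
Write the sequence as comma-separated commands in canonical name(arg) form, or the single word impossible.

key: position moved to (1,3) AND the heading swung to E — translation plus rotation needed
start: at (0,-2), heading N
[1] after straight(4): at (0,2), heading N
[2] after arc(right, 1): at (1,3), heading E
no rival 2-sequence matches.

straight(4), arc(right, 1)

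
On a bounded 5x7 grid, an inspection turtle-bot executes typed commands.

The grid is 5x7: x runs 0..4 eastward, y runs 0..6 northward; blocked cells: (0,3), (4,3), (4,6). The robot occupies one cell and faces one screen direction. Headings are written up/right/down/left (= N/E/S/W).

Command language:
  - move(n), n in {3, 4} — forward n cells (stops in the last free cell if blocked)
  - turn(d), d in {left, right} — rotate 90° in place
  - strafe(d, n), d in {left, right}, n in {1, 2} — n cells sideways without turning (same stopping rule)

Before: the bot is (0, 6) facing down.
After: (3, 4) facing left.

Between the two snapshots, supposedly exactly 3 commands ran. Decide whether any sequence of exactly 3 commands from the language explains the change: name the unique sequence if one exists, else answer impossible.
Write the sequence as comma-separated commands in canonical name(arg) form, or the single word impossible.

impossible

checked all 3-command options: none fits.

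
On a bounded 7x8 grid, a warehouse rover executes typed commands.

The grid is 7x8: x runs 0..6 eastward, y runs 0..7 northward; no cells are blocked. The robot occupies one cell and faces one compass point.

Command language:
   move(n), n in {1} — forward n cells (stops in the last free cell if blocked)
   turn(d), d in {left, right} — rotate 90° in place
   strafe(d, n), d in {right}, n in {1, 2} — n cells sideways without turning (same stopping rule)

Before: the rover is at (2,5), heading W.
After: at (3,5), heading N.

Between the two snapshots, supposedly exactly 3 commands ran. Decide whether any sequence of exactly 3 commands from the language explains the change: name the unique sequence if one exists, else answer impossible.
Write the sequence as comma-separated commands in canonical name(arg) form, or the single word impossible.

move(1), turn(right), strafe(right, 2)

key: order matters: swapping move(1) and strafe(right, 2) lands elsewhere
t0: at (2,5), heading W
1. move(1) → at (1,5), heading W
2. turn(right) → at (1,5), heading N
3. strafe(right, 2) → at (3,5), heading N
uniquely the one of 125 3-step routes that fits.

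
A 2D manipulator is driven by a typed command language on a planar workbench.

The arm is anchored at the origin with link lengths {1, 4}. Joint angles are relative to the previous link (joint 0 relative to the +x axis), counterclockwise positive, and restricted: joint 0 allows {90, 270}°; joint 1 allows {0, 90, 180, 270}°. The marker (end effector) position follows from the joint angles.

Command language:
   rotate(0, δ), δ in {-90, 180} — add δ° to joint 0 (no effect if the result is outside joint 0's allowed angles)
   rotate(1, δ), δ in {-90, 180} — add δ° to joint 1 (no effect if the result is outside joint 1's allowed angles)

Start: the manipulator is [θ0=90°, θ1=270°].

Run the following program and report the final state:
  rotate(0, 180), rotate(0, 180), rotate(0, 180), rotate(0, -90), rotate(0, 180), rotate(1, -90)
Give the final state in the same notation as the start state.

begin: [θ0=90°, θ1=270°]
t=1 rotate(0, 180) ⇒ [θ0=270°, θ1=270°]
t=2 rotate(0, 180) ⇒ [θ0=90°, θ1=270°]
t=3 rotate(0, 180) ⇒ [θ0=270°, θ1=270°]
t=4 rotate(0, -90) ⇒ [θ0=270°, θ1=270°]
t=5 rotate(0, 180) ⇒ [θ0=90°, θ1=270°]
t=6 rotate(1, -90) ⇒ [θ0=90°, θ1=180°]

[θ0=90°, θ1=180°]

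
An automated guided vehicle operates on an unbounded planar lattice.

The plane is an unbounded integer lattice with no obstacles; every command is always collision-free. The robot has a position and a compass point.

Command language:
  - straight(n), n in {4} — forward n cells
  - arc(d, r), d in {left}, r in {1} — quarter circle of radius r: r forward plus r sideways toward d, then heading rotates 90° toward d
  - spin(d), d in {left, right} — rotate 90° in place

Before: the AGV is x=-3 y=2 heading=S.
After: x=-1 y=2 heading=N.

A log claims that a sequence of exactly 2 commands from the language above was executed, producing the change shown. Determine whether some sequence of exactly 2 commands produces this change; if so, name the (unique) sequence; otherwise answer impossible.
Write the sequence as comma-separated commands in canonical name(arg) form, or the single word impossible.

arc(left, 1), arc(left, 1)

key: position moved to (-1,2) AND the heading swung to N — translation plus rotation needed
t0: x=-3 y=2 heading=S
step 1 (arc(left, 1)): x=-2 y=1 heading=E
step 2 (arc(left, 1)): x=-1 y=2 heading=N
uniquely the one of 16 2-step routes that fits.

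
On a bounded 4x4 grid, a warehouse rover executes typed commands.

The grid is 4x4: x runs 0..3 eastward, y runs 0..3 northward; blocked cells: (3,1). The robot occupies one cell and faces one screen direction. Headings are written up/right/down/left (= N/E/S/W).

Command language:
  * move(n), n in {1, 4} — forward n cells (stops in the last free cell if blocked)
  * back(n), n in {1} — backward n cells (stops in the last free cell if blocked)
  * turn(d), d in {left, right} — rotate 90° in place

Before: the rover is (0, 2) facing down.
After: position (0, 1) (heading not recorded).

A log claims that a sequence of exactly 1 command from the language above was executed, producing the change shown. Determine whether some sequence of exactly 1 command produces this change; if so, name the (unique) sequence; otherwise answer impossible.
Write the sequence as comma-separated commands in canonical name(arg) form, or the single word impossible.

begin: (0, 2) facing down
step 1 (move(1)): (0, 1) facing down
no rival 1-sequence matches.

move(1)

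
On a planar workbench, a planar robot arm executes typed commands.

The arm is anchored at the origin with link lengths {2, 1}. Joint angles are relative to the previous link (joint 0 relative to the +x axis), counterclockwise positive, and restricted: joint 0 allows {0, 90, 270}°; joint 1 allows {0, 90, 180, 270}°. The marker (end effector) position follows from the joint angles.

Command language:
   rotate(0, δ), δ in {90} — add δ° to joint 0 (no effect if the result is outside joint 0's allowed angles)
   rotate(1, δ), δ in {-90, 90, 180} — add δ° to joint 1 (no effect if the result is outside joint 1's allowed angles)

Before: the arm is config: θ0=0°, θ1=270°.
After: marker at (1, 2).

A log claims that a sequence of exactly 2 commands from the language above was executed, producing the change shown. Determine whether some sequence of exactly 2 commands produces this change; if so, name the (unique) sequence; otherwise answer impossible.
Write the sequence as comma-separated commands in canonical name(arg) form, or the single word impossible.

initial: config: θ0=0°, θ1=270°
step 1 (rotate(0, 90)): config: θ0=90°, θ1=270°
step 2 (rotate(0, 90)): config: θ0=90°, θ1=270°
no other 2-command option fits: unique.

rotate(0, 90), rotate(0, 90)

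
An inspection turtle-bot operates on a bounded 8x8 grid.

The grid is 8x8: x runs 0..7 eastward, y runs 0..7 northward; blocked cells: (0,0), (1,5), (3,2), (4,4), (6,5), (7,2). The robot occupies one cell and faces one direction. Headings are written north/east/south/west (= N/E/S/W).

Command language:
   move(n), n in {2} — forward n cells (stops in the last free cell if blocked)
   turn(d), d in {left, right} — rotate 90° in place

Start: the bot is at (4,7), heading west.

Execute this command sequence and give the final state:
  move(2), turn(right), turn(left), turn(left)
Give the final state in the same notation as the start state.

at (2,7), heading south

from: at (4,7), heading west
[1] after move(2): at (2,7), heading west
[2] after turn(right): at (2,7), heading north
[3] after turn(left): at (2,7), heading west
[4] after turn(left): at (2,7), heading south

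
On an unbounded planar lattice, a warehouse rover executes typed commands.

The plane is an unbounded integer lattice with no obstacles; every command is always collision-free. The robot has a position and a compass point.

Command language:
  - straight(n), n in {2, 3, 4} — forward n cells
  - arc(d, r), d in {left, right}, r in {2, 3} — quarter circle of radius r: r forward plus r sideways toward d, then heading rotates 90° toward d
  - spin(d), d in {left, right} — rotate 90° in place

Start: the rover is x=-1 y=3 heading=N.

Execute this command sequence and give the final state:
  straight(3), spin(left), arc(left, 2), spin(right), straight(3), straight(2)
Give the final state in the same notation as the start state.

x=-8 y=4 heading=W

start: x=-1 y=3 heading=N
[1] after straight(3): x=-1 y=6 heading=N
[2] after spin(left): x=-1 y=6 heading=W
[3] after arc(left, 2): x=-3 y=4 heading=S
[4] after spin(right): x=-3 y=4 heading=W
[5] after straight(3): x=-6 y=4 heading=W
[6] after straight(2): x=-8 y=4 heading=W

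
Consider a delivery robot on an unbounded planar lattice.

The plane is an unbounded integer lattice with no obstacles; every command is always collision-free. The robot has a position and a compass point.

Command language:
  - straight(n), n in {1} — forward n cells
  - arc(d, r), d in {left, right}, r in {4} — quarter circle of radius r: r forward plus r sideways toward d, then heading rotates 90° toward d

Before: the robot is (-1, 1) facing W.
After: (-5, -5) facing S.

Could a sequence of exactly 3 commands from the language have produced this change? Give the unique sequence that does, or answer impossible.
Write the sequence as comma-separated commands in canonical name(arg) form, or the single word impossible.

arc(left, 4), straight(1), straight(1)

key: order matters: swapping arc(left, 4) and straight(1) lands elsewhere
from: (-1, 1) facing W
1. arc(left, 4) → (-5, -3) facing S
2. straight(1) → (-5, -4) facing S
3. straight(1) → (-5, -5) facing S
all 27 alternatives checked — unique.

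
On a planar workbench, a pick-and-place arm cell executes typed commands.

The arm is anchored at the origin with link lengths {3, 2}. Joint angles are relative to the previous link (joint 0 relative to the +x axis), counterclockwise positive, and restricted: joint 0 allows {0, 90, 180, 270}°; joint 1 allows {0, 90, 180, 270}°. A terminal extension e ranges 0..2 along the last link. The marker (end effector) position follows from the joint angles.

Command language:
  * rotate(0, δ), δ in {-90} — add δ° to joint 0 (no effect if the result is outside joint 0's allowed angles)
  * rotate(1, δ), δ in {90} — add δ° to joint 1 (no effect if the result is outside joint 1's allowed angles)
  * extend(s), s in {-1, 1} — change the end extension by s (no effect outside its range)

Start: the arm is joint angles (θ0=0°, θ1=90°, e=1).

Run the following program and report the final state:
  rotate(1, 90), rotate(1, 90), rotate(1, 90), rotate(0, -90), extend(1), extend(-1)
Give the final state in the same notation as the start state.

joint angles (θ0=270°, θ1=0°, e=1)

begin: joint angles (θ0=0°, θ1=90°, e=1)
1. rotate(1, 90) → joint angles (θ0=0°, θ1=180°, e=1)
2. rotate(1, 90) → joint angles (θ0=0°, θ1=270°, e=1)
3. rotate(1, 90) → joint angles (θ0=0°, θ1=0°, e=1)
4. rotate(0, -90) → joint angles (θ0=270°, θ1=0°, e=1)
5. extend(1) → joint angles (θ0=270°, θ1=0°, e=2)
6. extend(-1) → joint angles (θ0=270°, θ1=0°, e=1)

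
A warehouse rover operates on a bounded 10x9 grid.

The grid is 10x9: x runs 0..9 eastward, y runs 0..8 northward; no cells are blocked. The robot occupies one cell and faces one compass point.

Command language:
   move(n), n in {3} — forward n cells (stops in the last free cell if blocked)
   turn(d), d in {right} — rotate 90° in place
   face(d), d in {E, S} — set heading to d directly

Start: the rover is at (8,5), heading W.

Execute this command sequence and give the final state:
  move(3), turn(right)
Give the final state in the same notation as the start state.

at (5,5), heading N

start: at (8,5), heading W
t=1 move(3) ⇒ at (5,5), heading W
t=2 turn(right) ⇒ at (5,5), heading N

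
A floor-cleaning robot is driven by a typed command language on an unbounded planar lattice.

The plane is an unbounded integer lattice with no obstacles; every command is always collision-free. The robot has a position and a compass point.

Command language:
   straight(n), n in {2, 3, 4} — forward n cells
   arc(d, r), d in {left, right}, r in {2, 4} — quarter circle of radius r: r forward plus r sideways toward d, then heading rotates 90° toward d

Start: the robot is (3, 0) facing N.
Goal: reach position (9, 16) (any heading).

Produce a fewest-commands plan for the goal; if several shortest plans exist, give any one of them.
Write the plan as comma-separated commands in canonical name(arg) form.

t0: (3, 0) facing N
step 1 (straight(3)): (3, 3) facing N
step 2 (straight(3)): (3, 6) facing N
step 3 (straight(4)): (3, 10) facing N
step 4 (arc(right, 2)): (5, 12) facing E
step 5 (arc(left, 4)): (9, 16) facing N
shorter routes all fall short; 5 is best.

straight(3), straight(3), straight(4), arc(right, 2), arc(left, 4)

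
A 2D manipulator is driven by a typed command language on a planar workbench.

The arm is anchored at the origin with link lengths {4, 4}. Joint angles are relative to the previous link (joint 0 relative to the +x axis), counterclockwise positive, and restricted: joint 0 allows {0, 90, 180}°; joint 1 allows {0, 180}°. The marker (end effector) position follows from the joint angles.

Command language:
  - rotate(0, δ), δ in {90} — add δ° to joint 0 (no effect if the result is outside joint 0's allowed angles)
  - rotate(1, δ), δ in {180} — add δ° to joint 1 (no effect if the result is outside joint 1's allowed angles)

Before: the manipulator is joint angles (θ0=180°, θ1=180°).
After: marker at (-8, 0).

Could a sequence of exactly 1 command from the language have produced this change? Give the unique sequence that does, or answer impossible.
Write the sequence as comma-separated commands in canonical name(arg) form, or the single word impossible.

rotate(1, 180)

start: joint angles (θ0=180°, θ1=180°)
step 1 (rotate(1, 180)): joint angles (θ0=180°, θ1=0°)
no other 1-command option fits: unique.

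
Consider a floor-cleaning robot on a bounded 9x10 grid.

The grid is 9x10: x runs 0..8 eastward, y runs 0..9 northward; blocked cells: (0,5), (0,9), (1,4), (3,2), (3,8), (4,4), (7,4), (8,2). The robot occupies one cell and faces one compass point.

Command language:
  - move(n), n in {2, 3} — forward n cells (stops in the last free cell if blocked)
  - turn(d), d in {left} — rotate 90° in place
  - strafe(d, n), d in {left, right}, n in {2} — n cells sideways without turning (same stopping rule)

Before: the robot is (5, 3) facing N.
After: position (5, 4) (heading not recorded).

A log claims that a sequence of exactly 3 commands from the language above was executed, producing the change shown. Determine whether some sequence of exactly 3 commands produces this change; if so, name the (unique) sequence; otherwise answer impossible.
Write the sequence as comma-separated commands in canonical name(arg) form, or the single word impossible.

move(3), turn(left), strafe(left, 2)

key: running strafe(left, 2) before move(3) would end elsewhere — order is forced
t0: (5, 3) facing N
[1] after move(3): (5, 6) facing N
[2] after turn(left): (5, 6) facing W
[3] after strafe(left, 2): (5, 4) facing W
no other 3-command option fits: unique.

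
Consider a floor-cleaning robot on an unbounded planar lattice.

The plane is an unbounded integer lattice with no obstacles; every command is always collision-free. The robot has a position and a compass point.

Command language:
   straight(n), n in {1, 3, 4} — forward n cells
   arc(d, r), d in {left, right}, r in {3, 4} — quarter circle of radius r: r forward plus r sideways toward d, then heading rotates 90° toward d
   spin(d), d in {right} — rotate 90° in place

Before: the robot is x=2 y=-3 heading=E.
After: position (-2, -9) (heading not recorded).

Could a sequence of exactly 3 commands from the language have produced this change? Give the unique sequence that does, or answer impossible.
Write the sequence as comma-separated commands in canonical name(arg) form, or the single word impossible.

arc(right, 3), arc(right, 3), straight(4)

key: order matters: swapping arc(right, 3) and straight(4) lands elsewhere
initial: x=2 y=-3 heading=E
[1] after arc(right, 3): x=5 y=-6 heading=S
[2] after arc(right, 3): x=2 y=-9 heading=W
[3] after straight(4): x=-2 y=-9 heading=W
no other 3-command option fits: unique.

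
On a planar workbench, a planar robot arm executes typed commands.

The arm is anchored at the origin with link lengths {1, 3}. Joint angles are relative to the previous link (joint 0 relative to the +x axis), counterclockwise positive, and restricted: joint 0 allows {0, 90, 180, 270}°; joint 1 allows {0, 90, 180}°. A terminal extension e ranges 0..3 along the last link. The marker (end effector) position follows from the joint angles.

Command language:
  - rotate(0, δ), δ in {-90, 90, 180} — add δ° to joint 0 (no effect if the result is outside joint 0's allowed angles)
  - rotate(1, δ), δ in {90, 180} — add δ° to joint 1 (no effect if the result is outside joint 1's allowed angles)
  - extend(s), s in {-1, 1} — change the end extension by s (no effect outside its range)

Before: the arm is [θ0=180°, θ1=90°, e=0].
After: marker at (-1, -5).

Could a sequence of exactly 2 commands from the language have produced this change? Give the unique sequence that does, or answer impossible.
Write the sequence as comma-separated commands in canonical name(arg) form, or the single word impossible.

initial: [θ0=180°, θ1=90°, e=0]
[1] after extend(1): [θ0=180°, θ1=90°, e=1]
[2] after extend(1): [θ0=180°, θ1=90°, e=2]
uniquely the one of 49 2-step routes that fits.

extend(1), extend(1)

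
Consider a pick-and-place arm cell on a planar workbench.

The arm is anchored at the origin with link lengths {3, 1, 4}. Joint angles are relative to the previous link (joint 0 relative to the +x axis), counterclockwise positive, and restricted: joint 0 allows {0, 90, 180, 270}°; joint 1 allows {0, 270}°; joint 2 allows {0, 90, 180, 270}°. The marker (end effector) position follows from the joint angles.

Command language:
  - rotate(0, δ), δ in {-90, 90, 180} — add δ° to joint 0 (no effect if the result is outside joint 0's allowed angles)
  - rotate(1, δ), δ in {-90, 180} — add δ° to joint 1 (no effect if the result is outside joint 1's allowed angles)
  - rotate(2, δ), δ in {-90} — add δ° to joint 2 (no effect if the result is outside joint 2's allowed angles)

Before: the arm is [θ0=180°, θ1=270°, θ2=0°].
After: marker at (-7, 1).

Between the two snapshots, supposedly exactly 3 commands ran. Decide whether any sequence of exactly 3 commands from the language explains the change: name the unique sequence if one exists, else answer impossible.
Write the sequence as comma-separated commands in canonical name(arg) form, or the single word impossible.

rotate(2, -90), rotate(2, -90), rotate(2, -90)

initial: [θ0=180°, θ1=270°, θ2=0°]
1. rotate(2, -90) → [θ0=180°, θ1=270°, θ2=270°]
2. rotate(2, -90) → [θ0=180°, θ1=270°, θ2=180°]
3. rotate(2, -90) → [θ0=180°, θ1=270°, θ2=90°]
uniquely the one of 216 3-step routes that fits.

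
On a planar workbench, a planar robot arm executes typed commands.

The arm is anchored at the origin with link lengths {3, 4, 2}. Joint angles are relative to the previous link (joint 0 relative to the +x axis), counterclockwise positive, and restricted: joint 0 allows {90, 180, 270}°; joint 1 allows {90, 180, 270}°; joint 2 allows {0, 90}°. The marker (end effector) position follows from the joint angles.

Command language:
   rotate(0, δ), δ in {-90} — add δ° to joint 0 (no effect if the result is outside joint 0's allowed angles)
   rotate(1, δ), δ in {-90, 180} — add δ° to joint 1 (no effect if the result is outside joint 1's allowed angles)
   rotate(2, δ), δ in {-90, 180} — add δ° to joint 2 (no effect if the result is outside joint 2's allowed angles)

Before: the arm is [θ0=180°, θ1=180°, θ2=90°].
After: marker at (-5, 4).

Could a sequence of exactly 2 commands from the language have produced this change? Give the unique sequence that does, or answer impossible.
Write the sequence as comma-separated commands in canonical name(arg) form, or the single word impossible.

key: order matters: swapping rotate(1, -90) and rotate(1, 180) lands elsewhere
begin: [θ0=180°, θ1=180°, θ2=90°]
t=1 rotate(1, -90) ⇒ [θ0=180°, θ1=90°, θ2=90°]
t=2 rotate(1, 180) ⇒ [θ0=180°, θ1=270°, θ2=90°]
no other 2-command option fits: unique.

rotate(1, -90), rotate(1, 180)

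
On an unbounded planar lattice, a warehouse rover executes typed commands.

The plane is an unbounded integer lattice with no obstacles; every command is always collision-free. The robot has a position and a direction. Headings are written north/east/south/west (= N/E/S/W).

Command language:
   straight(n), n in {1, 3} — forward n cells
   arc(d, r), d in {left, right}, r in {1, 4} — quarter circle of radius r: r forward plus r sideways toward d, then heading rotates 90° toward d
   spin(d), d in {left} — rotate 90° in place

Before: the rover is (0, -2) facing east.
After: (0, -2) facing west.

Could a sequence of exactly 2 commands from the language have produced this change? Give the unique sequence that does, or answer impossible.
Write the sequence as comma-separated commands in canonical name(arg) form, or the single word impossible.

key: (0,-2) unmoved — no command in the sequence translates
from: (0, -2) facing east
t=1 spin(left) ⇒ (0, -2) facing north
t=2 spin(left) ⇒ (0, -2) facing west
all 49 alternatives checked — unique.

spin(left), spin(left)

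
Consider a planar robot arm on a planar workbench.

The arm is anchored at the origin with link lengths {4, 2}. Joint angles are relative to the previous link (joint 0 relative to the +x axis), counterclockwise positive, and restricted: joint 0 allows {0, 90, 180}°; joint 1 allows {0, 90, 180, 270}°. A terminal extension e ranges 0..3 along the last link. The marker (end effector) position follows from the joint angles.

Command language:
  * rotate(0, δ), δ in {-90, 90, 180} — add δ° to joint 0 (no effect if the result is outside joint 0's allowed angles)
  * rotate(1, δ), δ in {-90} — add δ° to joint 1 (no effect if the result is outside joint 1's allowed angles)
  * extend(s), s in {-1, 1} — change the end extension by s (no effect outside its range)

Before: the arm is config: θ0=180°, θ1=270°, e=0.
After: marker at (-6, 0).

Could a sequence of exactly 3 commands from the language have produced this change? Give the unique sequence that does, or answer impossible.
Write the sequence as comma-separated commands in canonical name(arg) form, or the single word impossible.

start: config: θ0=180°, θ1=270°, e=0
step 1 (rotate(1, -90)): config: θ0=180°, θ1=180°, e=0
step 2 (rotate(1, -90)): config: θ0=180°, θ1=90°, e=0
step 3 (rotate(1, -90)): config: θ0=180°, θ1=0°, e=0
uniquely the one of 216 3-step routes that fits.

rotate(1, -90), rotate(1, -90), rotate(1, -90)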